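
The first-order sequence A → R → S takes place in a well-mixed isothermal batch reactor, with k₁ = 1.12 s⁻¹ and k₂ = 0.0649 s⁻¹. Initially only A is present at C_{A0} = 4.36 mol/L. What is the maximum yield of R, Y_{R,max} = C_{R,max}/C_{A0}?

0.839

At the optimum, C_{R,max}/C_{A0} = (k₁/k₂)^[k₂/(k₂−k₁)].
= (1.12/0.0649)^(0.0649/(0.0649−1.12)) = (17.26)^(-0.06151) = 0.8393.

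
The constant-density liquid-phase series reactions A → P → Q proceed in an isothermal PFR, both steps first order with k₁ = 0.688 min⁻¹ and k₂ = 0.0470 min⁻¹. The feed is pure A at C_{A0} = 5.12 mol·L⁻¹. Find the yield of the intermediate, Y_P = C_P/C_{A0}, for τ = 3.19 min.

For first-order series with pure A initially, C_P(τ) = k₁C_{A0}/(k₂−k₁)·(e^(−k₁τ) − e^(−k₂τ)).
e^(−k₁τ) = e^(−0.688×3.19) = e^(−2.195) = 0.1114; e^(−k₂τ) = e^(−0.1499) = 0.8608.
C_P = 0.688×5.12/(0.0470−0.688) × (0.1114−0.8608) = (-5.495)×(-0.7494) = 4.118 mol·L⁻¹.
Y_P = C_P/C_{A0} = 4.118/5.12 = 0.804.

0.804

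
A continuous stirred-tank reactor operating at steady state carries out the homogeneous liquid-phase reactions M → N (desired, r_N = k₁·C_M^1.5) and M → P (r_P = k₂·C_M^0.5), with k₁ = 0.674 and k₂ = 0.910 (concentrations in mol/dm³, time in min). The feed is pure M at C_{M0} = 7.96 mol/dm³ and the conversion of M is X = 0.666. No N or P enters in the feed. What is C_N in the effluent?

3.52 mol/dm³

Exit C_M = C_{M0}(1−X) = 7.96×0.334 = 2.659 mol/dm³.
In a CSTR the entire volume is at exit conditions, so r_N = 0.674×2.659^1.5 = 2.922 and r_P = 0.910×2.659^0.5 = 1.484.
Fraction of consumed M going to N: r_N/(r_N+r_P) = 0.6632.
C_N = 0.6632·C_{M0}·X = 0.6632×7.96×0.666 = 3.52 mol/dm³.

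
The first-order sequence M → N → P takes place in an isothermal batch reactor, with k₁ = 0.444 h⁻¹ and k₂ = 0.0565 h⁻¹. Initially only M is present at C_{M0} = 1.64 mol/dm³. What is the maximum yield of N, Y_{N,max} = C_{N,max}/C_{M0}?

0.740

Evaluating C_N at t_opt = ln(k₂/k₁)/(k₂−k₁) gives C_{N,max}/C_{M0} = (k₁/k₂)^[k₂/(k₂−k₁)].
= (0.444/0.0565)^(0.0565/(0.0565−0.444)) = (7.858)^(-0.1458) = 0.7404.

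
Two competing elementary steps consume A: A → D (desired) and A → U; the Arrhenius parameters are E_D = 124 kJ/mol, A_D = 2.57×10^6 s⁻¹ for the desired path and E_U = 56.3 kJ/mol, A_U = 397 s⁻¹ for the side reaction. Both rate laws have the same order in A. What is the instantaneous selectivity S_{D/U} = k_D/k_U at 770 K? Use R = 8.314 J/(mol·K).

k_D/k_U = (A_D/A_U)·exp[−(E_D−E_U)/(RT)] = (A_D/A_U)·exp[(E_U−E_D)/(RT)].
(E_U−E_D)/(RT) = (56.3−124)×10³/(8.314×770) = -67700/6402 = -10.58.
k_D/k_U = (2.57×10^6/397)·exp(-10.58) = 6474 × 2.554×10^-5 = 0.165.

0.165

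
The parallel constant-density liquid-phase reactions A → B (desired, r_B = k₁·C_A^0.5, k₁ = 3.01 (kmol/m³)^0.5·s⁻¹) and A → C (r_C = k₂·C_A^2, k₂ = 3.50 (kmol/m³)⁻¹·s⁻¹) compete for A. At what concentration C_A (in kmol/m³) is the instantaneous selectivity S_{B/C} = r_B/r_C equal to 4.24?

S_{B/C} = (k₁/k₂)·C_A^-1.5 ⇒ C_A = (S·k₂/k₁)^(1/(-1.5)).
= (4.24×3.50/3.01)^(-0.6667) = (4.930)^(-0.6667) = 0.345 kmol/m³.

0.345 kmol/m³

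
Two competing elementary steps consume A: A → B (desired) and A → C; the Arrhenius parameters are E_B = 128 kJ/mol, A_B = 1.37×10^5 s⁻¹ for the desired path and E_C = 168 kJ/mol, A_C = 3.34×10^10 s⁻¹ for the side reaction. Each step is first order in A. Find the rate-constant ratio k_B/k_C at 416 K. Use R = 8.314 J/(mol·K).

0.432

Since both paths have the same order in A, the concentration cancels and S_{B/C} = k_B/k_C = (A_B/A_C)·exp[(E_C−E_B)/(RT)].
(E_C−E_B)/(RT) = (168−128)×10³/(8.314×416) = 40000/3459 = 11.57.
k_B/k_C = (1.37×10^5/3.34×10^10)·exp(11.57) = 4.102×10^-6 × 1.054×10^5 = 0.432.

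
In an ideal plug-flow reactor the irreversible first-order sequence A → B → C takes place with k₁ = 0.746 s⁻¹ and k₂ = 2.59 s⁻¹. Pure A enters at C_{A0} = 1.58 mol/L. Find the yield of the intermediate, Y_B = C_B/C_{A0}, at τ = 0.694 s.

0.174

Solving the coupled first-order balances gives C_B(τ) = [k₁/(k₂−k₁)]·C_{A0}·(e^(−k₁τ) − e^(−k₂τ)).
e^(−k₁τ) = e^(−0.746×0.694) = e^(−0.5177) = 0.5959; e^(−k₂τ) = e^(−1.797) = 0.1657.
C_B = 0.746×1.58/(2.59−0.746) × (0.5959−0.1657) = 0.6392×0.4302 = 0.2750 mol/L.
Y_B = C_B/C_{A0} = 0.2750/1.58 = 0.174.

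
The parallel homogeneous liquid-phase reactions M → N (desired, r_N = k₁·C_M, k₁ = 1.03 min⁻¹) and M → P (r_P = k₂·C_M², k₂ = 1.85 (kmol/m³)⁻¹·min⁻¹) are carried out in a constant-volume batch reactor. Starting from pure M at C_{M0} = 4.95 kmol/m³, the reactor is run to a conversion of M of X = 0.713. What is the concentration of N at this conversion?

C_M = C_{M0}(1−X) = 1.421 kmol/m³.
Along a PFR/batch, dC_N/dC_M = −r_N/(r_N+r_P) = −k₁/(k₁+k₂·C_M).
Integrating from C_{M0} to C_M: C_N = (1.03/1.85)·ln[(1.03+1.85·4.95)/(1.03+1.85·1.42)] = 0.5568·ln(10.19/3.658) = 0.5702 kmol/m³.

0.570 kmol/m³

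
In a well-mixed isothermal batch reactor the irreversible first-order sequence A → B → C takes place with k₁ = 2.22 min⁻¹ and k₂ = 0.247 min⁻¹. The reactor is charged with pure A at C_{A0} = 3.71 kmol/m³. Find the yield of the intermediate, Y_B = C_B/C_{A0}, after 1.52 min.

0.734

For first-order series with pure A initially, C_B(t) = k₁C_{A0}/(k₂−k₁)·(e^(−k₁t) − e^(−k₂t)).
e^(−k₁t) = e^(−2.22×1.52) = e^(−3.374) = 0.03424; e^(−k₂t) = e^(−0.3754) = 0.6870.
C_B = 2.22×3.71/(0.247−2.22) × (0.03424−0.6870) = (-4.174)×(-0.6527) = 2.725 kmol/m³.
Y_B = C_B/C_{A0} = 2.725/3.71 = 0.734.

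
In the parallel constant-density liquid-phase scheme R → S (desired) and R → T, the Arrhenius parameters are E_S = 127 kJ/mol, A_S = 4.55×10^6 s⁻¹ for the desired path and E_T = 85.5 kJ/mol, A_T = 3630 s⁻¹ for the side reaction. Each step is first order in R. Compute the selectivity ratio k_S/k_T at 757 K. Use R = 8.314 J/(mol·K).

1.72

Since both paths have the same order in R, the concentration cancels and S_{S/T} = k_S/k_T = (A_S/A_T)·exp[(E_T−E_S)/(RT)].
(E_T−E_S)/(RT) = (85.5−127)×10³/(8.314×757) = -41500/6294 = -6.594.
k_S/k_T = (4.55×10^6/3630)·exp(-6.594) = 1253 × 0.001369 = 1.72.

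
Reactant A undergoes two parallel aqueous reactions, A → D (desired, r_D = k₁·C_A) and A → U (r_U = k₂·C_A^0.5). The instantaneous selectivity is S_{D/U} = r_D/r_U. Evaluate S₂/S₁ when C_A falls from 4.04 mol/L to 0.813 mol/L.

0.449

S_{D/U} = (k₁/k₂)·C_A^0.5, so S₂/S₁ = (C_{A,2}/C_{A,1})^0.5.
= (0.813/4.04)^0.5 = (0.2012)^0.5 = 0.449.
Selectivity toward D falls as C_A falls — high-concentration operation is favoured.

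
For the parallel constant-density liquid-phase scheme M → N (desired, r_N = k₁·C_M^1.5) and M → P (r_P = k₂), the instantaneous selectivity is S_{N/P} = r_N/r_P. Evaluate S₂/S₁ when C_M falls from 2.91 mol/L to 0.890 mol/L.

0.169

S_{N/P} = (k₁/k₂)·C_M^1.5, so S₂/S₁ = (C_{M,2}/C_{M,1})^1.5.
= (0.890/2.91)^1.5 = (0.3058)^1.5 = 0.169.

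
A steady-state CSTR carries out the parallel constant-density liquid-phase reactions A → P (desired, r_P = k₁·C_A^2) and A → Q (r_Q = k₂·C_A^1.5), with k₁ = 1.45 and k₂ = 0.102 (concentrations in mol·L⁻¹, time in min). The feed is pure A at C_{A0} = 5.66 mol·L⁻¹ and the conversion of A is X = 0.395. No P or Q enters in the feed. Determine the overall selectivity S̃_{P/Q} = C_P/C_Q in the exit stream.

26.3

Exit C_A = C_{A0}(1−X) = 5.66×0.605 = 3.424 mol·L⁻¹.
In a CSTR the entire volume is at exit conditions, so r_P = 1.45×3.424^2 = 17.00 and r_Q = 0.102×3.424^1.5 = 0.6463.
Overall selectivity = C_P/C_Q = r_Pτ/(r_Qτ) = r_P/r_Q = 26.3.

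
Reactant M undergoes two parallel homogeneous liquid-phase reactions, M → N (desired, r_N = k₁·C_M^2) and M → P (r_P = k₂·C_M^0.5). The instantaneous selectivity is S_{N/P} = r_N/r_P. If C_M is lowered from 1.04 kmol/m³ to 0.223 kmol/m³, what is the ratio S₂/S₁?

S_{N/P} = (k₁/k₂)·C_M^1.5, so S₂/S₁ = (C_{M,2}/C_{M,1})^1.5.
= (0.223/1.04)^1.5 = (0.2144)^1.5 = 0.0993.

0.0993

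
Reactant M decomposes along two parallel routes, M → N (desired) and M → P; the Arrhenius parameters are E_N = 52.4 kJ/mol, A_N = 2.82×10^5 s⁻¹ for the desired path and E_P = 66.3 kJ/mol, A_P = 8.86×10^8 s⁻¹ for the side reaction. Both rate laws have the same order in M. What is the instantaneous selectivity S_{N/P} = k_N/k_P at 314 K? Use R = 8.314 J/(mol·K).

Since both paths have the same order in M, the concentration cancels and S_{N/P} = k_N/k_P = (A_N/A_P)·exp[(E_P−E_N)/(RT)].
(E_P−E_N)/(RT) = (66.3−52.4)×10³/(8.314×314) = 13900/2611 = 5.324.
k_N/k_P = (2.82×10^5/8.86×10^8)·exp(5.324) = 3.183×10^-4 × 205.3 = 0.0653.
Since E_N < E_P, lowering the temperature improves selectivity toward N.

0.0653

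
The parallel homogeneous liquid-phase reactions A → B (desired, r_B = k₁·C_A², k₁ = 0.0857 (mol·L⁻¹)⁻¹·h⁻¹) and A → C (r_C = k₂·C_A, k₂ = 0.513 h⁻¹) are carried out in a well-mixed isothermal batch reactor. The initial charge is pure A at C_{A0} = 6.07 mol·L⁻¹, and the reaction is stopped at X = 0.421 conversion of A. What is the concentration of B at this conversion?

C_A = C_{A0}(1−X) = 3.515 mol·L⁻¹.
Along a PFR/batch, dC_C/dC_A = −r_C/(r_B+r_C) = −k₂/(k₂+k₁·C_A).
Integrating from C_{A0} to C_A: C_C = (0.513/0.0857)·ln[(0.513+0.0857·6.07)/(0.513+0.0857·3.51)] = 5.986·ln(1.033/0.8142) = 1.426 mol·L⁻¹.
Then C_B = (C_{A0}−C_A) − C_C = 2.555 − 1.426 = 1.130 mol·L⁻¹.

1.13 mol·L⁻¹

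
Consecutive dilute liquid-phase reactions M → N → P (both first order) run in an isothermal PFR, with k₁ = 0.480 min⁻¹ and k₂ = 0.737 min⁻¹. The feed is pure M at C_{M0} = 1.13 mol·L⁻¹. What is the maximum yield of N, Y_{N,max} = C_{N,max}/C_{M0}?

0.292

Evaluating C_N at τ_opt = ln(k₂/k₁)/(k₂−k₁) gives C_{N,max}/C_{M0} = (k₁/k₂)^[k₂/(k₂−k₁)].
= (0.480/0.737)^(0.737/(0.737−0.480)) = (0.6513)^(2.868) = 0.2924.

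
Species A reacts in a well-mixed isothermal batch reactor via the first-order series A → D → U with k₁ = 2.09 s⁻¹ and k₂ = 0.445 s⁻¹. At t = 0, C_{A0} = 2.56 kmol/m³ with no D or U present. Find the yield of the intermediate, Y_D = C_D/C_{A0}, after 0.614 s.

0.615

Solving the coupled first-order balances gives C_D(t) = [k₁/(k₂−k₁)]·C_{A0}·(e^(−k₁t) − e^(−k₂t)).
e^(−k₁t) = e^(−2.09×0.614) = e^(−1.283) = 0.2771; e^(−k₂t) = e^(−0.2732) = 0.7609.
C_D = 2.09×2.56/(0.445−2.09) × (0.2771−0.7609) = (-3.253)×(-0.4838) = 1.574 kmol/m³.
Y_D = C_D/C_{A0} = 1.574/2.56 = 0.615.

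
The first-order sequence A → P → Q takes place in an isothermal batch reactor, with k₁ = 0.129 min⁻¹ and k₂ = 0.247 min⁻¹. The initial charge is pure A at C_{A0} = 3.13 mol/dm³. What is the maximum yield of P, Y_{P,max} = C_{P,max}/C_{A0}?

Evaluating C_P at t_opt = ln(k₂/k₁)/(k₂−k₁) gives C_{P,max}/C_{A0} = (k₁/k₂)^[k₂/(k₂−k₁)].
= (0.129/0.247)^(0.247/(0.247−0.129)) = (0.5223)^(2.093) = 0.2567.

0.257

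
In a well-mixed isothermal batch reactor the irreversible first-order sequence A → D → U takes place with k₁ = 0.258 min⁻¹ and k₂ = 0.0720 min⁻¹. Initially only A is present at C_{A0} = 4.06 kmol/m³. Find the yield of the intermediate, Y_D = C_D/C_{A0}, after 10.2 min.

Solving the coupled first-order balances gives C_D(t) = [k₁/(k₂−k₁)]·C_{A0}·(e^(−k₁t) − e^(−k₂t)).
e^(−k₁t) = e^(−0.258×10.2) = e^(−2.632) = 0.07196; e^(−k₂t) = e^(−0.7344) = 0.4798.
C_D = 0.258×4.06/(0.0720−0.258) × (0.07196−0.4798) = (-5.632)×(-0.4078) = 2.297 kmol/m³.
Y_D = C_D/C_{A0} = 2.297/4.06 = 0.566.

0.566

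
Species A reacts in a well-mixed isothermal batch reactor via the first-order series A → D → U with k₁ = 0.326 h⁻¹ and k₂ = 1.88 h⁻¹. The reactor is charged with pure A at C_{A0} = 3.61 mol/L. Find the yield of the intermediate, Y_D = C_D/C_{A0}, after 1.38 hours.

Solving the coupled first-order balances gives C_D(t) = [k₁/(k₂−k₁)]·C_{A0}·(e^(−k₁t) − e^(−k₂t)).
e^(−k₁t) = e^(−0.326×1.38) = e^(−0.4499) = 0.6377; e^(−k₂t) = e^(−2.594) = 0.07469.
C_D = 0.326×3.61/(1.88−0.326) × (0.6377−0.07469) = 0.7573×0.5630 = 0.4264 mol/L.
Y_D = C_D/C_{A0} = 0.4264/3.61 = 0.118.

0.118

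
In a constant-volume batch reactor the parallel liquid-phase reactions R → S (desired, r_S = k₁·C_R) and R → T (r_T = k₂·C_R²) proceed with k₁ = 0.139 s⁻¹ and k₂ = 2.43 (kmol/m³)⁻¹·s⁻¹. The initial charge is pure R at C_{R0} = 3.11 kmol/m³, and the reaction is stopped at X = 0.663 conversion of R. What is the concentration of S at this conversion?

0.0602 kmol/m³

C_R = C_{R0}(1−X) = 1.048 kmol/m³.
Along a PFR/batch, dC_S/dC_R = −r_S/(r_S+r_T) = −k₁/(k₁+k₂·C_R).
Integrating from C_{R0} to C_R: C_S = (0.139/2.43)·ln[(0.139+2.43·3.11)/(0.139+2.43·1.05)] = 0.05720·ln(7.696/2.686) = 0.06022 kmol/m³.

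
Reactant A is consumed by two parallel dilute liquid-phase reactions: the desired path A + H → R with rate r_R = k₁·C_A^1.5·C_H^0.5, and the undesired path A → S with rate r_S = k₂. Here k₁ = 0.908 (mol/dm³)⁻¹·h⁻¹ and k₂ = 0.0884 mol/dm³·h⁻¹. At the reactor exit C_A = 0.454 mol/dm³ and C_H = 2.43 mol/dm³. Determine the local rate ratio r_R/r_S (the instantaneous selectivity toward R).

4.90

S_{R/S} = r_R/r_S = (k₁·C_A^1.5·C_H^0.5)/(k₂) = (k₁/k₂)·C_A^1.5·C_H^0.5.
= (0.908×0.4540^1.5×2.430^0.5) / (0.0884) = 0.4330/0.08840 = 4.90.
Since the desired path is higher order in A, keeping C_A high (PFR or concentrated feed) favours R.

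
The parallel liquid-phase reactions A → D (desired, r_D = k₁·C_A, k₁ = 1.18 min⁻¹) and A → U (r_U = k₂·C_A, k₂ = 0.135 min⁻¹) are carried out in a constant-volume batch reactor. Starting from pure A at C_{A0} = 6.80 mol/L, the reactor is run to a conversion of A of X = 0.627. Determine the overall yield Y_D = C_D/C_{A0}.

0.563

C_A = C_{A0}(1−X) = 2.536 mol/L.
Both paths are first order in A, so the instantaneous fraction to D is constant: dC_D/d(−C_A) = k₁/(k₁+k₂) = 0.8973.
C_D = 0.8973·(C_{A0}−C_A) = 0.8973×4.264 = 3.83 mol/L.
Y_D = C_D/C_{A0} = 3.826/6.80 = 0.563.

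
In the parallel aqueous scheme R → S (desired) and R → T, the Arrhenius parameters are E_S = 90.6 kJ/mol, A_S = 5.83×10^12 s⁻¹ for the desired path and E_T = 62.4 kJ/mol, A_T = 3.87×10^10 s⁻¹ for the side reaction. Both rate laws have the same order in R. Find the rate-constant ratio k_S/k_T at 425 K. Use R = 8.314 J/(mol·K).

Since both paths have the same order in R, the concentration cancels and S_{S/T} = k_S/k_T = (A_S/A_T)·exp[(E_T−E_S)/(RT)].
(E_T−E_S)/(RT) = (62.4−90.6)×10³/(8.314×425) = -28200/3533 = -7.981.
k_S/k_T = (5.83×10^12/3.87×10^10)·exp(-7.981) = 150.6 × 3.419×10^-4 = 0.0515.

0.0515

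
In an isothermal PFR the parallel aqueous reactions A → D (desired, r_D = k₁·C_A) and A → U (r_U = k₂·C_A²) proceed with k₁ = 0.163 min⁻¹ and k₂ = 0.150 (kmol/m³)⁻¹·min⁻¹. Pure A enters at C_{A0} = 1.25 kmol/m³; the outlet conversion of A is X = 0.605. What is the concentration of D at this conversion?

C_A = C_{A0}(1−X) = 0.4938 kmol/m³.
Along a PFR/batch, dC_D/dC_A = −r_D/(r_D+r_U) = −k₁/(k₁+k₂·C_A).
Integrating from C_{A0} to C_A: C_D = (0.163/0.150)·ln[(0.163+0.150·1.25)/(0.163+0.150·0.494)] = 1.087·ln(0.3505/0.2371) = 0.4249 kmol/m³.

0.425 kmol/m³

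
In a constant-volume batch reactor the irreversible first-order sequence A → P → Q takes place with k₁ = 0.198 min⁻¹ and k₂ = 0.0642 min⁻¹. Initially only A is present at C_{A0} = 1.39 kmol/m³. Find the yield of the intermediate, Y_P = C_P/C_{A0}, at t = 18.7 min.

0.409

For first-order series with pure A initially, C_P(t) = k₁C_{A0}/(k₂−k₁)·(e^(−k₁t) − e^(−k₂t)).
e^(−k₁t) = e^(−0.198×18.7) = e^(−3.703) = 0.02466; e^(−k₂t) = e^(−1.201) = 0.3010.
C_P = 0.198×1.39/(0.0642−0.198) × (0.02466−0.3010) = (-2.057)×(-0.2764) = 0.5685 kmol/m³.
Y_P = C_P/C_{A0} = 0.5685/1.39 = 0.409.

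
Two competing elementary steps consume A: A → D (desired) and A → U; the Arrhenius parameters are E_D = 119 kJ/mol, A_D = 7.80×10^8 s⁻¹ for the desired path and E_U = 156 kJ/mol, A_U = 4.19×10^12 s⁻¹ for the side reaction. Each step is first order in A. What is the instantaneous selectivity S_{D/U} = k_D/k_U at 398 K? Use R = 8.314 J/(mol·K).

k_D/k_U = (A_D/A_U)·exp[−(E_D−E_U)/(RT)] = (A_D/A_U)·exp[(E_U−E_D)/(RT)].
(E_U−E_D)/(RT) = (156−119)×10³/(8.314×398) = 37000/3309 = 11.18.
k_D/k_U = (7.80×10^8/4.19×10^12)·exp(11.18) = 1.862×10^-4 × 71806 = 13.4.
Since E_D < E_U, lowering the temperature improves selectivity toward D.

13.4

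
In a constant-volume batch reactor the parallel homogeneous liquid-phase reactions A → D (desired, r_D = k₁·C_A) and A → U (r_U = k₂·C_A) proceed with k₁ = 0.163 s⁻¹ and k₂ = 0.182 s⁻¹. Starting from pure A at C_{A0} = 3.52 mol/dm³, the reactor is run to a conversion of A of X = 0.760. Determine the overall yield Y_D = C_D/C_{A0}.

0.359

C_A = C_{A0}(1−X) = 0.8448 mol/dm³.
Both paths are first order in A, so the instantaneous fraction to D is constant: dC_D/d(−C_A) = k₁/(k₁+k₂) = 0.4725.
C_D = 0.4725·(C_{A0}−C_A) = 0.4725×2.675 = 1.26 mol/dm³.
Y_D = C_D/C_{A0} = 1.264/3.52 = 0.359.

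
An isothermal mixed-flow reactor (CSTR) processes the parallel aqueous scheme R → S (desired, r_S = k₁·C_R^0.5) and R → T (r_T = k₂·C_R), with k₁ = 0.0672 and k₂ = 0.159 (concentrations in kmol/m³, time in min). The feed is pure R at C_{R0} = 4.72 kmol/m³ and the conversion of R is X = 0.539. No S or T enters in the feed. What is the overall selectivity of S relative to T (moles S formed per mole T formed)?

0.287

Exit C_R = C_{R0}(1−X) = 4.72×0.461 = 2.176 kmol/m³.
A CSTR operates uniformly at the exit composition, giving r_S = 0.09913 and r_T = 0.3460 (each k·C_R^n at C_R = 2.176).
Overall selectivity = C_S/C_T = r_Sτ/(r_Tτ) = r_S/r_T = 0.287.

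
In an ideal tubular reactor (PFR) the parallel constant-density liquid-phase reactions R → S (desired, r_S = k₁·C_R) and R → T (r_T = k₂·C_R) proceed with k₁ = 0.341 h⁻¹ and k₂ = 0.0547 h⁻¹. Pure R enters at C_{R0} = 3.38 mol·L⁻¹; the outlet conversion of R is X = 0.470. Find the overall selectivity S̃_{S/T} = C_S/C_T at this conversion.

C_R = C_{R0}(1−X) = 1.791 mol·L⁻¹.
Both paths are first order in R, so the instantaneous fraction to S is constant: dC_S/d(−C_R) = k₁/(k₁+k₂) = 0.8618.
C_S = 0.8618·(C_{R0}−C_R) = 0.8618×1.589 = 1.37 mol·L⁻¹.
C_T = (C_{R0}−C_R)−C_S = 0.2196 mol·L⁻¹; S̃_{S/T} = 1.369/0.2196 = 6.23.

6.23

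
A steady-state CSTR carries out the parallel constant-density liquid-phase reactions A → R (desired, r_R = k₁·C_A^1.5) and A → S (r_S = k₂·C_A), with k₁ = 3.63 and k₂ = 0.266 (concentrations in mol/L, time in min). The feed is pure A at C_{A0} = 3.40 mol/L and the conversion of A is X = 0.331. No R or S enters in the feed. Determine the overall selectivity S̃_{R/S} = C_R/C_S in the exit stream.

20.6

Exit C_A = C_{A0}(1−X) = 3.40×0.669 = 2.275 mol/L.
Rates in a CSTR are evaluated at the outlet concentration: r_R = 3.63×2.275^1.5 = 12.45, r_S = 0.266×2.275 = 0.6050.
Overall selectivity = C_R/C_S = r_Rτ/(r_Sτ) = r_R/r_S = 20.6.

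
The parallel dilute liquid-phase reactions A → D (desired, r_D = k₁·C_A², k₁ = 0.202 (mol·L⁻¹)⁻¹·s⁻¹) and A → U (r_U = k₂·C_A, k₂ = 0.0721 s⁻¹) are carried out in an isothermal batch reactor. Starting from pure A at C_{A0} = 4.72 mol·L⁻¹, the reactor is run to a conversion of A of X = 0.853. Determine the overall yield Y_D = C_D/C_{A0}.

C_A = C_{A0}(1−X) = 0.6938 mol·L⁻¹.
Along a PFR/batch, dC_U/dC_A = −r_U/(r_D+r_U) = −k₂/(k₂+k₁·C_A).
Integrating from C_{A0} to C_A: C_U = (0.0721/0.202)·ln[(0.0721+0.202·4.72)/(0.0721+0.202·0.694)] = 0.3569·ln(1.026/0.2123) = 0.5622 mol·L⁻¹.
Then C_D = (C_{A0}−C_A) − C_U = 4.026 − 0.5622 = 3.464 mol·L⁻¹.
Y_D = C_D/C_{A0} = 3.464/4.72 = 0.734.

0.734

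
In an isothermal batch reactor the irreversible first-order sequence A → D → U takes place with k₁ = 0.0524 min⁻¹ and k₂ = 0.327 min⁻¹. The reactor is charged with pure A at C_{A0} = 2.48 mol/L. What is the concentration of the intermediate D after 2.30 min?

0.196 mol/L

Solving the coupled first-order balances gives C_D(t) = [k₁/(k₂−k₁)]·C_{A0}·(e^(−k₁t) − e^(−k₂t)).
e^(−k₁t) = e^(−0.0524×2.30) = e^(−0.1205) = 0.8865; e^(−k₂t) = e^(−0.7521) = 0.4714.
C_D = 0.0524×2.48/(0.327−0.0524) × (0.8865−0.4714) = 0.4732×0.4151 = 0.1964 mol/L.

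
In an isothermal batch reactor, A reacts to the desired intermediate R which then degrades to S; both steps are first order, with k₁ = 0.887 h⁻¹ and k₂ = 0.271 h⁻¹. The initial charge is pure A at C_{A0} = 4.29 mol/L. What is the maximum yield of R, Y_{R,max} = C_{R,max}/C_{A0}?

For a first-order series the maximum intermediate yield is C_{R,max}/C_{A0} = (k₁/k₂)^[k₂/(k₂−k₁)].
= (0.887/0.271)^(0.271/(0.271−0.887)) = (3.273)^(-0.4399) = 0.5935.

0.594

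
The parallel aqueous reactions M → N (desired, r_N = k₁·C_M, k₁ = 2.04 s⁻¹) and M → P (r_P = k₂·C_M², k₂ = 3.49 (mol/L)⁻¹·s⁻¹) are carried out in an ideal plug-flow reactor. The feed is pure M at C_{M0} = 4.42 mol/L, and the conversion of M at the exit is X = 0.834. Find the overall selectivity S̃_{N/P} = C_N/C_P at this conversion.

0.268

C_M = C_{M0}(1−X) = 0.7337 mol/L.
Along a PFR/batch, dC_N/dC_M = −r_N/(r_N+r_P) = −k₁/(k₁+k₂·C_M).
Integrating from C_{M0} to C_M: C_N = (2.04/3.49)·ln[(2.04+3.49·4.42)/(2.04+3.49·0.734)] = 0.5845·ln(17.47/4.601) = 0.7798 mol/L.
C_P = (C_{M0}−C_M)−C_N = 2.906 mol/L; S̃_{N/P} = 0.7798/2.906 = 0.268.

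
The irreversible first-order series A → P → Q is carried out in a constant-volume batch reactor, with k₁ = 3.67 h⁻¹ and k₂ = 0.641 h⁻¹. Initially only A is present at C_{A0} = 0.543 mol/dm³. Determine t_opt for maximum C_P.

0.576 h

Setting dC_P/dt = 0 gives t_opt = ln(k₂/k₁)/(k₂−k₁).
= ln(0.641/3.67)/(0.641−3.67) = ln(0.1747)/-3.029 = -1.745/-3.029 = 0.576 h.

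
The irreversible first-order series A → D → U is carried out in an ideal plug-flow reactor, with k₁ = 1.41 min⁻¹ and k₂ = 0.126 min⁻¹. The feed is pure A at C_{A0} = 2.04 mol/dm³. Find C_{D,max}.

Evaluating C_D at τ_opt = ln(k₂/k₁)/(k₂−k₁) gives C_{D,max}/C_{A0} = (k₁/k₂)^[k₂/(k₂−k₁)].
= (1.41/0.126)^(0.126/(0.126−1.41)) = (11.19)^(-0.09813) = 0.7890.
C_{D,max} = 0.7890×2.04 = 1.61 mol/dm³.

1.61 mol/dm³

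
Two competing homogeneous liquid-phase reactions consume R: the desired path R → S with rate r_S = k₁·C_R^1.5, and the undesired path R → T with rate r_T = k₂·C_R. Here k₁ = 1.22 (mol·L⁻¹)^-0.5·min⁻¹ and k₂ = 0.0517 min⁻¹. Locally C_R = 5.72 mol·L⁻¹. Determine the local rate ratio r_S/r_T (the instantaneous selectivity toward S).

56.4

S_{S/T} = r_S/r_T = (k₁·C_R^1.5)/(k₂·C_R) = (k₁/k₂)·C_R^0.5.
= (1.22×5.720^1.5) / (0.0517×5.720) = 16.69/0.2957 = 56.4.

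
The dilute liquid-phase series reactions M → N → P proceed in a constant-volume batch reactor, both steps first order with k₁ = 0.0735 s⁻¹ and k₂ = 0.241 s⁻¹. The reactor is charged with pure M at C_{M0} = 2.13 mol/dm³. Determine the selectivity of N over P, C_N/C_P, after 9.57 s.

For first-order series with pure M initially, C_N(t) = k₁C_{M0}/(k₂−k₁)·(e^(−k₁t) − e^(−k₂t)).
e^(−k₁t) = e^(−0.0735×9.57) = e^(−0.7034) = 0.4949; e^(−k₂t) = e^(−2.306) = 0.09962.
C_N = 0.0735×2.13/(0.241−0.0735) × (0.4949−0.09962) = 0.9347×0.3953 = 0.3695 mol/dm³.
C_M = C_{M0}e^(−k₁t) = 1.054 mol/dm³, so C_P = C_{M0}−C_M−C_N = 0.7064 mol/dm³; C_N/C_P = 0.523.

0.523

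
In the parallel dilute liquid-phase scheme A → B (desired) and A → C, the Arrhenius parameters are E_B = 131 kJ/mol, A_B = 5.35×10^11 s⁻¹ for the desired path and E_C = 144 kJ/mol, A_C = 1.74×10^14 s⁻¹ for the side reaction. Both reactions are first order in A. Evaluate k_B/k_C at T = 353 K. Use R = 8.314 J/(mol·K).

Since both paths have the same order in A, the concentration cancels and S_{B/C} = k_B/k_C = (A_B/A_C)·exp[(E_C−E_B)/(RT)].
(E_C−E_B)/(RT) = (144−131)×10³/(8.314×353) = 13000/2935 = 4.430.
k_B/k_C = (5.35×10^11/1.74×10^14)·exp(4.430) = 0.003075 × 83.89 = 0.258.

0.258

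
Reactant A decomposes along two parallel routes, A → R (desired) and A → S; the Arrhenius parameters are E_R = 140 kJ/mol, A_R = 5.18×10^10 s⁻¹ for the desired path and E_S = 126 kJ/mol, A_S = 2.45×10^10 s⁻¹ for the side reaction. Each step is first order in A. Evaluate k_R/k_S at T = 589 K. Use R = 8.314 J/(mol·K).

0.121

k_R/k_S = (A_R/A_S)·exp[−(E_R−E_S)/(RT)] = (A_R/A_S)·exp[(E_S−E_R)/(RT)].
(E_S−E_R)/(RT) = (126−140)×10³/(8.314×589) = -14000/4897 = -2.859.
k_R/k_S = (5.18×10^10/2.45×10^10)·exp(-2.859) = 2.114 × 0.05733 = 0.121.
Since E_R > E_S, raising the temperature improves selectivity toward R.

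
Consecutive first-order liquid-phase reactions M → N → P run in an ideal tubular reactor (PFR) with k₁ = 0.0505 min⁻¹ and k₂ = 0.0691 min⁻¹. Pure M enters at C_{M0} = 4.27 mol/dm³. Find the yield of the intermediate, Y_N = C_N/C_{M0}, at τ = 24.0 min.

Solving the coupled first-order balances gives C_N(τ) = [k₁/(k₂−k₁)]·C_{M0}·(e^(−k₁τ) − e^(−k₂τ)).
e^(−k₁τ) = e^(−0.0505×24.0) = e^(−1.212) = 0.2976; e^(−k₂τ) = e^(−1.658) = 0.1904.
C_N = 0.0505×4.27/(0.0691−0.0505) × (0.2976−0.1904) = 11.59×0.1072 = 1.242 mol/dm³.
Y_N = C_N/C_{M0} = 1.242/4.27 = 0.291.

0.291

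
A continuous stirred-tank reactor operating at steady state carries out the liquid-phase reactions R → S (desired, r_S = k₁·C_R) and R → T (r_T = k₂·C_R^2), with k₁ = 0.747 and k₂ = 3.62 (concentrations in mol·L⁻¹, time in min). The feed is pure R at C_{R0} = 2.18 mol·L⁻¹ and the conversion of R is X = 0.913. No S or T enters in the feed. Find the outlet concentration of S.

1.04 mol·L⁻¹

Exit C_R = C_{R0}(1−X) = 2.18×0.0870 = 0.1897 mol·L⁻¹.
Rates in a CSTR are evaluated at the outlet concentration: r_S = 0.747×0.1897 = 0.1417, r_T = 3.62×0.1897^2 = 0.1302.
Fraction of consumed R going to S: r_S/(r_S+r_T) = 0.5211.
C_S = 0.5211·C_{R0}·X = 0.5211×2.18×0.913 = 1.04 mol·L⁻¹.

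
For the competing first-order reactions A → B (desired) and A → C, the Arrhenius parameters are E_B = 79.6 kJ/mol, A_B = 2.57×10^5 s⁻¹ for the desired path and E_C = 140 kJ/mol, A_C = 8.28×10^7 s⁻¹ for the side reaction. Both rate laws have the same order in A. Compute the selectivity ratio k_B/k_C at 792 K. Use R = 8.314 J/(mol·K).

29.9

With equal orders, S_{B/C} = k_B/k_C = (A_B/A_C)·exp[(E_C−E_B)/(RT)].
(E_C−E_B)/(RT) = (140−79.6)×10³/(8.314×792) = 60400/6585 = 9.173.
k_B/k_C = (2.57×10^5/8.28×10^7)·exp(9.173) = 0.003104 × 9632 = 29.9.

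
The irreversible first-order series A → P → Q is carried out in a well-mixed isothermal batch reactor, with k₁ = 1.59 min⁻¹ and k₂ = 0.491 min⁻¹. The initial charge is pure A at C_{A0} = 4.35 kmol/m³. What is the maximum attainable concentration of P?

At the optimum, C_{P,max}/C_{A0} = (k₁/k₂)^[k₂/(k₂−k₁)].
= (1.59/0.491)^(0.491/(0.491−1.59)) = (3.238)^(-0.4468) = 0.5916.
C_{P,max} = 0.5916×4.35 = 2.57 kmol/m³.

2.57 kmol/m³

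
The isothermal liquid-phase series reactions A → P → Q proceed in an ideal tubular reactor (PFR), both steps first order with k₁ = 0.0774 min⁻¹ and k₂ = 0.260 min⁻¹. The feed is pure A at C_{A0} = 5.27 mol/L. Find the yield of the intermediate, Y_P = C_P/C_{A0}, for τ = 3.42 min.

Solving the coupled first-order balances gives C_P(τ) = [k₁/(k₂−k₁)]·C_{A0}·(e^(−k₁τ) − e^(−k₂τ)).
e^(−k₁τ) = e^(−0.0774×3.42) = e^(−0.2647) = 0.7674; e^(−k₂τ) = e^(−0.8892) = 0.4110.
C_P = 0.0774×5.27/(0.260−0.0774) × (0.7674−0.4110) = 2.234×0.3564 = 0.7962 mol/L.
Y_P = C_P/C_{A0} = 0.7962/5.27 = 0.151.

0.151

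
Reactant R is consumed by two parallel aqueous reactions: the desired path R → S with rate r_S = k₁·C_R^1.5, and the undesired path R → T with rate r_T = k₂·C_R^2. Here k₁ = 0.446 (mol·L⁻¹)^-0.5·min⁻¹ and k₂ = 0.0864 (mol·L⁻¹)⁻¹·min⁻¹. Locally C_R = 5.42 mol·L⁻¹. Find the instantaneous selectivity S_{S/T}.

S_{S/T} = r_S/r_T = (k₁·C_R^1.5)/(k₂·C_R^2) = (k₁/k₂)·C_R^-0.5.
= (0.446×5.420^1.5) / (0.0864×5.420^2) = 5.628/2.538 = 2.22.
The undesired path is higher order in R, so low C_R (CSTR or dilute feed) favours S.

2.22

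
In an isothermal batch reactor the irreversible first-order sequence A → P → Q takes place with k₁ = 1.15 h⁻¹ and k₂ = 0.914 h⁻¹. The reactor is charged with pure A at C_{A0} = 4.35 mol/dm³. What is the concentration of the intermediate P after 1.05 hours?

The intermediate concentration in a first-order A→B→C sequence is C_P = k₁C_{A0}(e^(−k₁t) − e^(−k₂t))/(k₂−k₁).
e^(−k₁t) = e^(−1.15×1.05) = e^(−1.208) = 0.2989; e^(−k₂t) = e^(−0.9597) = 0.3830.
C_P = 1.15×4.35/(0.914−1.15) × (0.2989−0.3830) = (-21.20)×(-0.08406) = 1.782 mol/dm³.

1.78 mol/dm³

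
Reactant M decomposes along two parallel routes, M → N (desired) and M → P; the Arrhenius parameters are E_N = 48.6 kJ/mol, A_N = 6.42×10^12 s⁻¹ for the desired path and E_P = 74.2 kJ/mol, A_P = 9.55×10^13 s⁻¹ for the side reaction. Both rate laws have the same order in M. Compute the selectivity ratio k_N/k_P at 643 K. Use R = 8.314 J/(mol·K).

8.08

Since both paths have the same order in M, the concentration cancels and S_{N/P} = k_N/k_P = (A_N/A_P)·exp[(E_P−E_N)/(RT)].
(E_P−E_N)/(RT) = (74.2−48.6)×10³/(8.314×643) = 25600/5346 = 4.789.
k_N/k_P = (6.42×10^12/9.55×10^13)·exp(4.789) = 0.06723 × 120.1 = 8.08.
Since E_N < E_P, lowering the temperature improves selectivity toward N.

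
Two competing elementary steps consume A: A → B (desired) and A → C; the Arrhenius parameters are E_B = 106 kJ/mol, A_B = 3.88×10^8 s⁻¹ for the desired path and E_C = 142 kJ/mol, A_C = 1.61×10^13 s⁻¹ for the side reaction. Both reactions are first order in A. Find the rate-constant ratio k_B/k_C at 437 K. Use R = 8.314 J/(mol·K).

Since both paths have the same order in A, the concentration cancels and S_{B/C} = k_B/k_C = (A_B/A_C)·exp[(E_C−E_B)/(RT)].
(E_C−E_B)/(RT) = (142−106)×10³/(8.314×437) = 36000/3633 = 9.909.
k_B/k_C = (3.88×10^8/1.61×10^13)·exp(9.909) = 2.410×10^-5 × 20102 = 0.484.

0.484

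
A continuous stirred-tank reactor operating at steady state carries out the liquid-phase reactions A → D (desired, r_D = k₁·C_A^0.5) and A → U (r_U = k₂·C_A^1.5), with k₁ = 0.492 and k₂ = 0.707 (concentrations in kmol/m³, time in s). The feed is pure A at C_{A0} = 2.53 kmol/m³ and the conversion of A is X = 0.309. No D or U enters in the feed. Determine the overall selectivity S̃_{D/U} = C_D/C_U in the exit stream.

Exit C_A = C_{A0}(1−X) = 2.53×0.691 = 1.748 kmol/m³.
A CSTR operates uniformly at the exit composition, giving r_D = 0.6505 and r_U = 1.634 (each k·C_A^n at C_A = 1.748).
Overall selectivity = C_D/C_U = r_Dτ/(r_Uτ) = r_D/r_U = 0.398.

0.398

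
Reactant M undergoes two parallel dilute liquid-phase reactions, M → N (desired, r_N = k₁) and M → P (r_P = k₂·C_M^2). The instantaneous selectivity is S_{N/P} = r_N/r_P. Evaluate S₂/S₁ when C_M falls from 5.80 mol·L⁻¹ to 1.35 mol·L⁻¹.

18.5

S_{N/P} = (k₁/k₂)·C_M^-2, so S₂/S₁ = (C_{M,2}/C_{M,1})^-2.
= (1.35/5.80)^(-2) = (0.2328)^(-2) = 18.5.
Selectivity toward N rises as C_M falls — low-concentration operation is favoured.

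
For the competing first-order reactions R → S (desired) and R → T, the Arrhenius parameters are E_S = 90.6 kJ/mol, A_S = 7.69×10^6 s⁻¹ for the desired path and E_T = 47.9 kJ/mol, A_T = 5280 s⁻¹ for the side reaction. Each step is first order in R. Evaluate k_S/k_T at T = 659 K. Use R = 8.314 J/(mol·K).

0.601

k_S/k_T = (A_S/A_T)·exp[−(E_S−E_T)/(RT)] = (A_S/A_T)·exp[(E_T−E_S)/(RT)].
(E_T−E_S)/(RT) = (47.9−90.6)×10³/(8.314×659) = -42700/5479 = -7.793.
k_S/k_T = (7.69×10^6/5280)·exp(-7.793) = 1456 × 4.124×10^-4 = 0.601.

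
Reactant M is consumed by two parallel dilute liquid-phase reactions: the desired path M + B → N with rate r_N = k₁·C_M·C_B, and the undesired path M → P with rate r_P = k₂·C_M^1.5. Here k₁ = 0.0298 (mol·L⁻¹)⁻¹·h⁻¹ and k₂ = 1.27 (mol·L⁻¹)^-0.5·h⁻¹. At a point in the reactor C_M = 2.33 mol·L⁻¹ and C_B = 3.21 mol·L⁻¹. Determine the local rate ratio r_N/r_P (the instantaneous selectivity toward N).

0.0493

S_{N/P} = r_N/r_P = (k₁·C_M·C_B)/(k₂·C_M^1.5) = (k₁/k₂)·C_M^-0.5·C_B.
= (0.0298×2.330×3.210) / (1.27×2.330^1.5) = 0.2229/4.517 = 0.0493.
The undesired path is higher order in M, so low C_M (CSTR or dilute feed) favours N.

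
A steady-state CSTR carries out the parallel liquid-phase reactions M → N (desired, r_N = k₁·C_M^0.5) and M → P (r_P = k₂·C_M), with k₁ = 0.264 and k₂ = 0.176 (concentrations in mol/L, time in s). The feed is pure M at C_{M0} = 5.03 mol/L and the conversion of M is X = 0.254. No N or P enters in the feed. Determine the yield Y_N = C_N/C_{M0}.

0.111

Exit C_M = C_{M0}(1−X) = 5.03×0.746 = 3.752 mol/L.
A CSTR operates uniformly at the exit composition, giving r_N = 0.5114 and r_P = 0.6604 (each k·C_M^n at C_M = 3.752).
Fraction of consumed M going to N: r_N/(r_N+r_P) = 0.4364.
C_N = 0.4364·C_{M0}·X = 0.4364×5.03×0.254 = 0.558 mol/L; Y_N = C_N/C_{M0} = 0.111.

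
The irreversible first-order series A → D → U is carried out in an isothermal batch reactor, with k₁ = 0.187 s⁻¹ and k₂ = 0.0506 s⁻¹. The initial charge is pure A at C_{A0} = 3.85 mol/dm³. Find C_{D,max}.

2.37 mol/dm³

For a first-order series the maximum intermediate yield is C_{D,max}/C_{A0} = (k₁/k₂)^[k₂/(k₂−k₁)].
= (0.187/0.0506)^(0.0506/(0.0506−0.187)) = (3.696)^(-0.3710) = 0.6158.
C_{D,max} = 0.6158×3.85 = 2.37 mol/dm³.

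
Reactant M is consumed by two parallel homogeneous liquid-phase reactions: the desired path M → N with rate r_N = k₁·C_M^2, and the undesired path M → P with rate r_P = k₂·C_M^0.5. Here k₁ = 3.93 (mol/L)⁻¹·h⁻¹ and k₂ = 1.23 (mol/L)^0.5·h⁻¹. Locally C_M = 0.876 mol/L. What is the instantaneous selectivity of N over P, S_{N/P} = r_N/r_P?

2.62

S_{N/P} = r_N/r_P = (k₁·C_M^2)/(k₂·C_M^0.5) = (k₁/k₂)·C_M^1.5.
= (3.93×0.8760^2) / (1.23×0.8760^0.5) = 3.016/1.151 = 2.62.
Since the desired path is higher order in M, keeping C_M high (PFR or concentrated feed) favours N.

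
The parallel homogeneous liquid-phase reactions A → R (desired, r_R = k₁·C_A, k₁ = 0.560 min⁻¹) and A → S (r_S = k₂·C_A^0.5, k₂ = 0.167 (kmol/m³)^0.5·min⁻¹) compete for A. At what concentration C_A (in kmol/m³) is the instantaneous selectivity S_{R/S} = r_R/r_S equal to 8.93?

S_{R/S} = (k₁/k₂)·C_A^0.5 ⇒ C_A = (S·k₂/k₁)^(2).
= (8.93×0.167/0.560)^(2) = (2.663)^(2) = 7.09 kmol/m³.

7.09 kmol/m³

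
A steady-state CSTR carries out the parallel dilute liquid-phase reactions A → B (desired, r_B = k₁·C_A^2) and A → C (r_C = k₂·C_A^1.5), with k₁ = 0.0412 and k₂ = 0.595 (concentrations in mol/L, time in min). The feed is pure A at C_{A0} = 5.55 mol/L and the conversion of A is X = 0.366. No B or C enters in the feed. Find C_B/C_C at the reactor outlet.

0.130

Exit C_A = C_{A0}(1−X) = 5.55×0.634 = 3.519 mol/L.
Rates in a CSTR are evaluated at the outlet concentration: r_B = 0.0412×3.519^2 = 0.5101, r_C = 0.595×3.519^1.5 = 3.927.
Overall selectivity = C_B/C_C = r_Bτ/(r_Cτ) = r_B/r_C = 0.130.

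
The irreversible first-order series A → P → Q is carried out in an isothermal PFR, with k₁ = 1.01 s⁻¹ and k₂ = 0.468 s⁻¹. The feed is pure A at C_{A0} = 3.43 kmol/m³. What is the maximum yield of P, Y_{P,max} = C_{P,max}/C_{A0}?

0.515

For a first-order series the maximum intermediate yield is C_{P,max}/C_{A0} = (k₁/k₂)^[k₂/(k₂−k₁)].
= (1.01/0.468)^(0.468/(0.468−1.01)) = (2.158)^(-0.8635) = 0.5147.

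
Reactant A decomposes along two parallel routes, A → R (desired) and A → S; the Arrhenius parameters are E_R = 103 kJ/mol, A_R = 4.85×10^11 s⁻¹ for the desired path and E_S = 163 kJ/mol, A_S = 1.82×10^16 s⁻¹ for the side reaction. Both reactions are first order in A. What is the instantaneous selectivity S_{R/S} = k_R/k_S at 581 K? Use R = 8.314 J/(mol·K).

6.61

Since both paths have the same order in A, the concentration cancels and S_{R/S} = k_R/k_S = (A_R/A_S)·exp[(E_S−E_R)/(RT)].
(E_S−E_R)/(RT) = (163−103)×10³/(8.314×581) = 60000/4830 = 12.42.
k_R/k_S = (4.85×10^11/1.82×10^16)·exp(12.42) = 2.665×10^-5 × 2.480×10^5 = 6.61.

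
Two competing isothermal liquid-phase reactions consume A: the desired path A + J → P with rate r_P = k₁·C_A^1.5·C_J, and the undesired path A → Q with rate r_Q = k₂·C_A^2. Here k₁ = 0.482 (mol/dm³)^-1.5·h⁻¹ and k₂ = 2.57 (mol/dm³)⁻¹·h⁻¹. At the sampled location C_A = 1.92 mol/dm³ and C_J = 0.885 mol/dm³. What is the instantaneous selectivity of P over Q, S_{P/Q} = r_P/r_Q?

S_{P/Q} = r_P/r_Q = (k₁·C_A^1.5·C_J)/(k₂·C_A^2) = (k₁/k₂)·C_A^-0.5·C_J.
= (0.482×1.920^1.5×0.8850) / (2.57×1.920^2) = 1.135/9.474 = 0.120.

0.120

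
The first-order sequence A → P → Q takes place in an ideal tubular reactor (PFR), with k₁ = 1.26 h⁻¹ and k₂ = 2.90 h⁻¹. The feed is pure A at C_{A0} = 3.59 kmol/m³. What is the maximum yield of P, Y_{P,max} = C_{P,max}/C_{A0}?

For a first-order series the maximum intermediate yield is C_{P,max}/C_{A0} = (k₁/k₂)^[k₂/(k₂−k₁)].
= (1.26/2.90)^(2.90/(2.90−1.26)) = (0.4345)^(1.768) = 0.2290.

0.229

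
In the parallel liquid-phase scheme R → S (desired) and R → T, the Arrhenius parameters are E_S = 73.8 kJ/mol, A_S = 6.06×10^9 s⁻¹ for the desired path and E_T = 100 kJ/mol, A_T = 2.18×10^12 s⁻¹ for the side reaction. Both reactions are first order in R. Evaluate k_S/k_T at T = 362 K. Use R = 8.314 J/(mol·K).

16.8

Since both paths have the same order in R, the concentration cancels and S_{S/T} = k_S/k_T = (A_S/A_T)·exp[(E_T−E_S)/(RT)].
(E_T−E_S)/(RT) = (100−73.8)×10³/(8.314×362) = 26200/3010 = 8.705.
k_S/k_T = (6.06×10^9/2.18×10^12)·exp(8.705) = 0.002780 × 6035 = 16.8.
Since E_S < E_T, lowering the temperature improves selectivity toward S.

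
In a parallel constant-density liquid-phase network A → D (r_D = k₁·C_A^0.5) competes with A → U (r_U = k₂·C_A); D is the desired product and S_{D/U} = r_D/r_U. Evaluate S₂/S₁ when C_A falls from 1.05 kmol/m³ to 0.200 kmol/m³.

2.29

S_{D/U} = (k₁/k₂)·C_A^-0.5, so S₂/S₁ = (C_{A,2}/C_{A,1})^-0.5.
= (0.200/1.05)^(-0.5) = (0.1905)^(-0.5) = 2.29.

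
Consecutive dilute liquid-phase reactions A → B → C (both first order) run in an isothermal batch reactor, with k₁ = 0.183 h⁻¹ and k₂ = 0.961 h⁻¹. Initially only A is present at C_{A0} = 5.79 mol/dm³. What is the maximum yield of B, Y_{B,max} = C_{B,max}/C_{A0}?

0.129

Evaluating C_B at t_opt = ln(k₂/k₁)/(k₂−k₁) gives C_{B,max}/C_{A0} = (k₁/k₂)^[k₂/(k₂−k₁)].
= (0.183/0.961)^(0.961/(0.961−0.183)) = (0.1904)^(1.235) = 0.1289.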